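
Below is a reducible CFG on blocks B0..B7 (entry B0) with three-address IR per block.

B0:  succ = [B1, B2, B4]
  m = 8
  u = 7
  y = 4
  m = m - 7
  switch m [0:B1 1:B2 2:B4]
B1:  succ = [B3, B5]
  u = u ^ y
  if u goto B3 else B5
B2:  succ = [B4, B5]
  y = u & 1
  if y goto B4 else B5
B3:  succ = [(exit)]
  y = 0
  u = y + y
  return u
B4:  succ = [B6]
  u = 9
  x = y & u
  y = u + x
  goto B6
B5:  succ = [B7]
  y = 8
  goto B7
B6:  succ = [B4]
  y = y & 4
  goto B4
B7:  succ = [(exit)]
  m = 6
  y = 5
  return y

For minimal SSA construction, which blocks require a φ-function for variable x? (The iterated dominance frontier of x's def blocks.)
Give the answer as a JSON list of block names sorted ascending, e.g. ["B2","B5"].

Answer: ["B4"]

Derivation:
idom tree: B1←B0 B2←B0 B3←B1 B4←B0 B5←B0 B6←B4 B7←B5
Dom at joins:
  B4: preds {B0,B2,B6}: {B0} ∩ {B0,B2} ∩ {B0,B4,B6} = {B0}; idom=B0
  B5: preds {B1,B2}: {B0,B1} ∩ {B0,B2} = {B0}; idom=B0

Frontier:
  B4←B0: walk · to B0
  B4←B2: walk B2 to B0
  B4←B6: walk B6→B4 to B0
  B5←B1: walk B1 to B0
  B5←B2: walk B2 to B0
  DF(B0)=∅
  DF(B1)={B5}
  DF(B2)={B4,B5}
  DF(B3)=∅
  DF(B4)={B4}
  DF(B5)=∅
  DF(B6)={B4}
  DF(B7)=∅

φ for x: defs {B4}
  DF⁺ = {B4}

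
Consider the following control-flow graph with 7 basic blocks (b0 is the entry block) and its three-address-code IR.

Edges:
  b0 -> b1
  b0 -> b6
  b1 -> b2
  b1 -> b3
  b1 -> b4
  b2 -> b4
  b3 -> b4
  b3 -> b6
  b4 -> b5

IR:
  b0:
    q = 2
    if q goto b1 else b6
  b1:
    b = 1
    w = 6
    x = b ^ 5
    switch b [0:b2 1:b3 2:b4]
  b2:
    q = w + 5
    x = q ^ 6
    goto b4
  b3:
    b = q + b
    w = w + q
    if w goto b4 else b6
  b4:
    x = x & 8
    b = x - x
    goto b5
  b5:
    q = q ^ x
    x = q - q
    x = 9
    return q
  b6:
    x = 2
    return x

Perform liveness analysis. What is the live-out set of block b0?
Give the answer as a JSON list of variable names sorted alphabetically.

Answer: ["q"]

Analysis:
Block summaries:
  b0: {q} / ∅
  b1: {b,w,x} / ∅
  b2: {q,x} / {w}
  b3: {b,w} / {b,q,w}
  b4: {b,x} / {x}
  b5: {q,x} / {q,x}
  b6: {x} / ∅

Live sets:
  b0 li=∅ lo={q}
  b1 li={q} lo={b,q,w,x}
  b2 li={w} lo={q,x}
  b3 li={b,q,w,x} lo={q,x}
  b4 li={q,x} lo={q,x}
  b5 li={q,x} lo=∅
  b6 li=∅ lo=∅

live-out(b0) = ["q"]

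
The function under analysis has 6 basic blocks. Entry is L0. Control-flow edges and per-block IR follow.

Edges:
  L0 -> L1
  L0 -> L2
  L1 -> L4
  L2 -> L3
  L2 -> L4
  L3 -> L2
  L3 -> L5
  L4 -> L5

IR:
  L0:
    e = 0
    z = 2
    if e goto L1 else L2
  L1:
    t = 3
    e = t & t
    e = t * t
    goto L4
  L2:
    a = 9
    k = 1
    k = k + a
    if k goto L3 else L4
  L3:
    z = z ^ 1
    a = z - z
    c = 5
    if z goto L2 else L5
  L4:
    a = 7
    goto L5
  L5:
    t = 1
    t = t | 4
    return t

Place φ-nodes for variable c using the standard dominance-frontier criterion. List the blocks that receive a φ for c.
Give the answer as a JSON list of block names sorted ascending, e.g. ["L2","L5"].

Answer: ["L2", "L4", "L5"]

Analysis:
idom tree: L1←L0 L2←L0 L3←L2 L4←L0 L5←L0
Dom∩ at merges:
  L2: preds {L0,L3}: {L0} ∩ {L0,L2,L3} = {L0}; idom=L0
  L4: preds {L1,L2}: {L0,L1} ∩ {L0,L2} = {L0}; idom=L0
  L5: preds {L3,L4}: {L0,L2,L3} ∩ {L0,L4} = {L0}; idom=L0

DF walk-up:
  L2←L0: walk · to L0
  L2←L3: walk L3→L2 to L0
  L4←L1: walk L1 to L0
  L4←L2: walk L2 to L0
  L5←L3: walk L3→L2 to L0
  L5←L4: walk L4 to L0
  L0 → ∅
  L1 → {L4}
  L2 → {L2,L4,L5}
  L3 → {L2,L5}
  L4 → {L5}
  L5 → ∅

φ for c: defs {L3}
  DF⁺ = {L2,L4,L5}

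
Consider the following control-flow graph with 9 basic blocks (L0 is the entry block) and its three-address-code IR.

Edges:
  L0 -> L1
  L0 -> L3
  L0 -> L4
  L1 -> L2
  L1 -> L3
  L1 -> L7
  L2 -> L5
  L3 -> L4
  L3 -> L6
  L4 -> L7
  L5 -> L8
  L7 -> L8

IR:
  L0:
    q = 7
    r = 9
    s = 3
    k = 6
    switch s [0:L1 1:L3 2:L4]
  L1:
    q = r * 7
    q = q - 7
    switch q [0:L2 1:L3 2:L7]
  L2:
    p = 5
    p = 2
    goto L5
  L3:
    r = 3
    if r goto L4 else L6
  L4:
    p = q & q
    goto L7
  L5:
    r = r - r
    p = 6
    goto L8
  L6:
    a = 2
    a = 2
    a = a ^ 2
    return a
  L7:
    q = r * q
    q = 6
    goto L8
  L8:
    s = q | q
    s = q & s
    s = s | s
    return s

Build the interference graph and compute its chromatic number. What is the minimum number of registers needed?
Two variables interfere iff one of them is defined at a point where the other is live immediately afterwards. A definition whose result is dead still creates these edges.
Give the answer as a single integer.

Answer: 4

Working:
Block summaries:
  L0: def={k,q,r,s} ue=∅
  L1: def={q} ue={r}
  L2: def={p} ue=∅
  L3: def={r} ue=∅
  L4: def={p} ue={q}
  L5: def={p,r} ue={r}
  L6: def={a} ue=∅
  L7: def={q} ue={q,r}
  L8: def={s} ue={q}

Live sets:
  L0: in=∅ out={q,r}
  L1: in={r} out={q,r}
  L2: in={q,r} out={q,r}
  L3: in={q} out={q,r}
  L4: in={q,r} out={q,r}
  L5: in={q,r} out={q}
  L6: in=∅ out=∅
  L7: in={q,r} out={q}
  L8: in={q} out=∅

Conflict graph:
  a — ∅
  k — {q,r,s}
  p — {q,r}
  q — {k,p,r,s}
  r — {k,p,q,s}
  s — {k,q,r}

Colouring:
  lower bound: {k,q,r,s} mutually conflict ⇒ χ ≥ 4
  assign a→r0 k→r2 p→r2 q→r0 r→r1 s→r3 — no edge inside a register ⇒ χ ≤ 4
  χ = 4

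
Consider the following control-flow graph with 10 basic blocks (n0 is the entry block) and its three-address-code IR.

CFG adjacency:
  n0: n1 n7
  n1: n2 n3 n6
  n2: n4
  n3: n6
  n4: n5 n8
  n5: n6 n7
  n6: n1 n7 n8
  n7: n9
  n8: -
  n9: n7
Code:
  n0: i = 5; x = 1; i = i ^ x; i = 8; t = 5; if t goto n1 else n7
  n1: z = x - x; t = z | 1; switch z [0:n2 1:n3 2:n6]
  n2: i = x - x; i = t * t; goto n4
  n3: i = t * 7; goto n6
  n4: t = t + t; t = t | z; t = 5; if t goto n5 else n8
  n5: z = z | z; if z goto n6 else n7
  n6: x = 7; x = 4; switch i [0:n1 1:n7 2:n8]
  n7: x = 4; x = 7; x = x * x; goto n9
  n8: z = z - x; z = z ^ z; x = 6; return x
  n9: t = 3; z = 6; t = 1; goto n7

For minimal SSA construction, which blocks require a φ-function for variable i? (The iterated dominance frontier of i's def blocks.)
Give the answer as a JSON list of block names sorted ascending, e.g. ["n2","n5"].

idom tree: n1←n0 n2←n1 n3←n1 n4←n2 n5←n4 n6←n1 n7←n0 n8←n1 n9←n7
Dom∩ at merges:
  n1: preds {n0,n6}: {n0} ∩ {n0,n1,n6} = {n0}; idom=n0
  n6: preds {n1,n3,n5}: {n0,n1} ∩ {n0,n1,n3} ∩ {n0,n1,n2,n4,n5} = {n0,n1}; idom=n1
  n7: preds {n0,n5,n6,n9}: {n0} ∩ {n0,n1,n2,n4,n5} ∩ {n0,n1,n6} ∩ {n0,n7,n9} = {n0}; idom=n0
  n8: preds {n4,n6}: {n0,n1,n2,n4} ∩ {n0,n1,n6} = {n0,n1}; idom=n1

DF derivation:
  join n1 pred n0: · stop@n0
  join n1 pred n6: n6→n1 stop@n0
  join n6 pred n1: · stop@n1
  join n6 pred n3: n3 stop@n1
  join n6 pred n5: n5→n4→n2 stop@n1
  join n7 pred n0: · stop@n0
  join n7 pred n5: n5→n4→n2→n1 stop@n0
  join n7 pred n6: n6→n1 stop@n0
  join n7 pred n9: n9→n7 stop@n0
  join n8 pred n4: n4→n2 stop@n1
  join n8 pred n6: n6 stop@n1
  n0 → ∅
  n1 → {n1,n7}
  n2 → {n6,n7,n8}
  n3 → {n6}
  n4 → {n6,n7,n8}
  n5 → {n6,n7}
  n6 → {n1,n7,n8}
  n7 → {n7}
  n8 → ∅
  n9 → {n7}

φ for i: defs {n0,n2,n3}
  DF⁺ = {n1,n6,n7,n8}

Answer: ["n1", "n6", "n7", "n8"]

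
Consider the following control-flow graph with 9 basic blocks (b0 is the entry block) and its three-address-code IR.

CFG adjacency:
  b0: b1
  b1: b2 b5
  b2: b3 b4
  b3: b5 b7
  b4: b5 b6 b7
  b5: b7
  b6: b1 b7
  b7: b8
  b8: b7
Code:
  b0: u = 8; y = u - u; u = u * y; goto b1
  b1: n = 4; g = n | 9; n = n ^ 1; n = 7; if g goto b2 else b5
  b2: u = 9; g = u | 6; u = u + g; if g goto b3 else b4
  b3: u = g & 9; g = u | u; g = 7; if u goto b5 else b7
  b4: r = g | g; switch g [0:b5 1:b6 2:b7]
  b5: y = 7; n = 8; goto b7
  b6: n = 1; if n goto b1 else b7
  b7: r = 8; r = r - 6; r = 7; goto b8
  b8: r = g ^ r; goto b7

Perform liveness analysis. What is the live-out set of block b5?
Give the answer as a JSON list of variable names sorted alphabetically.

Per-block:
  b0: {u,y} / ∅
  b1: {g,n} / ∅
  b2: {g,u} / ∅
  b3: {g,u} / {g}
  b4: {r} / {g}
  b5: {n,y} / ∅
  b6: {n} / ∅
  b7: {r} / ∅
  b8: {r} / {g,r}

Live sets:
  live b0: ∅→∅
  live b1: ∅→{g}
  live b2: ∅→{g}
  live b3: {g}→{g}
  live b4: {g}→{g}
  live b5: {g}→{g}
  live b6: {g}→{g}
  live b7: {g}→{g,r}
  live b8: {g,r}→{g}

live-out(b5) = ["g"]

Answer: ["g"]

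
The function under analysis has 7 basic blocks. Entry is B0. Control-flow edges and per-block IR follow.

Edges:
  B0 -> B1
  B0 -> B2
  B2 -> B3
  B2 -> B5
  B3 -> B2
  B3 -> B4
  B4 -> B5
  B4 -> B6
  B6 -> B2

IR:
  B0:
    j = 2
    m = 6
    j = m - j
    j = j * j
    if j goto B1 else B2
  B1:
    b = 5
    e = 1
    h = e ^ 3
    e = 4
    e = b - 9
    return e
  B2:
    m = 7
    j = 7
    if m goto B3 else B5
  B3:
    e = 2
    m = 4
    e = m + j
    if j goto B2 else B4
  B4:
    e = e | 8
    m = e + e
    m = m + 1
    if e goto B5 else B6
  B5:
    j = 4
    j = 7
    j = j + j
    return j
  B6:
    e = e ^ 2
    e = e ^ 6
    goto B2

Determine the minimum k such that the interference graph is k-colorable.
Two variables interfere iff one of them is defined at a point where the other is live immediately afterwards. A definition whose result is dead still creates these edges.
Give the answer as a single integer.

Answer: 3

Derivation:
Block summaries:
  B0 def {j,m} use ∅
  B1 def {b,e,h} use ∅
  B2 def {j,m} use ∅
  B3 def {e,m} use {j}
  B4 def {e,m} use {e}
  B5 def {j} use ∅
  B6 def {e} use {e}

Backward fixpoint:
  live B0: ∅→∅
  live B1: ∅→∅
  live B2: ∅→{j}
  live B3: {j}→{e}
  live B4: {e}→{e}
  live B5: ∅→∅
  live B6: {e}→∅

Interfere edges:
  b: {e,h}
  e: {b,j,m}
  h: {b}
  j: {e,m}
  m: {e,j}

Registers:
  clique {e,j,m} ⇒ need ≥ 3
  3-colouring: r0={e,h}  r1={b,j}  r2={m}
  χ = 3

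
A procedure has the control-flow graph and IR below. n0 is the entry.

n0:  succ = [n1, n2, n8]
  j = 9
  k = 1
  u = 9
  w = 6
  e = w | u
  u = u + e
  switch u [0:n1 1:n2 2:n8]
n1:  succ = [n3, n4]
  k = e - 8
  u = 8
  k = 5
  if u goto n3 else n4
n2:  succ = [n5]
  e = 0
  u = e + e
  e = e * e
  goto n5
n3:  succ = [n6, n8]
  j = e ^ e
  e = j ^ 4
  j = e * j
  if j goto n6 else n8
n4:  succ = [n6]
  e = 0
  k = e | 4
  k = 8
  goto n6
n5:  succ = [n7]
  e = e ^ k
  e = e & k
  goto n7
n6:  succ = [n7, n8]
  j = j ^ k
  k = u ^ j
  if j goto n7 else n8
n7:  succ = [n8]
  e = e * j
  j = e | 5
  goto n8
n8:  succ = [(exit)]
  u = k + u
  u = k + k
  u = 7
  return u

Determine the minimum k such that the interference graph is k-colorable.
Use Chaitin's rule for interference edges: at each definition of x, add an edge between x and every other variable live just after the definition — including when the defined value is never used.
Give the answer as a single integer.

Block summaries:
  n0: def={e,j,k,u,w} ue=∅
  n1: def={k,u} ue={e}
  n2: def={e,u} ue=∅
  n3: def={e,j} ue={e}
  n4: def={e,k} ue=∅
  n5: def={e} ue={e,k}
  n6: def={j,k} ue={j,k,u}
  n7: def={e,j} ue={e,j}
  n8: def={u} ue={k,u}

Liveness:
  n0: in=∅ out={e,j,k,u}
  n1: in={e,j} out={e,j,k,u}
  n2: in={j,k} out={e,j,k,u}
  n3: in={e,k,u} out={e,j,k,u}
  n4: in={j,u} out={e,j,k,u}
  n5: in={e,j,k,u} out={e,j,k,u}
  n6: in={e,j,k,u} out={e,j,k,u}
  n7: in={e,j,k,u} out={k,u}
  n8: in={k,u} out=∅

Interfere edges:
  e: {j,k,u}
  j: {e,k,u,w}
  k: {e,j,u,w}
  u: {e,j,k,w}
  w: {j,k,u}

Registers:
  {e,j,k,u} pairwise interfere (4-clique) ⇒ χ ≥ 4
  4-colouring: R0={j}  R1={k}  R2={u}  R3={e,w}
  χ = 4

Answer: 4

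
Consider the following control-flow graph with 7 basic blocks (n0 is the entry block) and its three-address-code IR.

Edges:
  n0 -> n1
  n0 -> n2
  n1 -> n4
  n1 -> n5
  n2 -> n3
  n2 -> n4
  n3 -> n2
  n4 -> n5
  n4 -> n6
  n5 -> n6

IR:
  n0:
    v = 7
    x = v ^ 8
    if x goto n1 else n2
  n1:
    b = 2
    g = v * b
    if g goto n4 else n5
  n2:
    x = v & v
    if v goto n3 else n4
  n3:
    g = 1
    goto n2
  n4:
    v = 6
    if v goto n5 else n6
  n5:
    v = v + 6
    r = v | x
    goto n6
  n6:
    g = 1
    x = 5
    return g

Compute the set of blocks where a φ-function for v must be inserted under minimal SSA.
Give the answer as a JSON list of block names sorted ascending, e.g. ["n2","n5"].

Answer: ["n5", "n6"]

Working:
idom tree: n1←n0 n2←n0 n3←n2 n4←n0 n5←n0 n6←n0
Join-block Dom:
  n2: preds {n0,n3}: {n0} ∩ {n0,n2,n3} = {n0}; idom=n0
  n4: preds {n1,n2}: {n0,n1} ∩ {n0,n2} = {n0}; idom=n0
  n5: preds {n1,n4}: {n0,n1} ∩ {n0,n4} = {n0}; idom=n0
  n6: preds {n4,n5}: {n0,n4} ∩ {n0,n5} = {n0}; idom=n0

DF derivation:
  join n2 pred n0: · stop@n0
  join n2 pred n3: n3→n2 stop@n0
  join n4 pred n1: n1 stop@n0
  join n4 pred n2: n2 stop@n0
  join n5 pred n1: n1 stop@n0
  join n5 pred n4: n4 stop@n0
  join n6 pred n4: n4 stop@n0
  join n6 pred n5: n5 stop@n0
  n0: DF=∅
  n1: DF={n4,n5}
  n2: DF={n2,n4}
  n3: DF={n2}
  n4: DF={n5,n6}
  n5: DF={n6}
  n6: DF=∅

φ for v: defs {n0,n4,n5}
  DF⁺ = {n5,n6}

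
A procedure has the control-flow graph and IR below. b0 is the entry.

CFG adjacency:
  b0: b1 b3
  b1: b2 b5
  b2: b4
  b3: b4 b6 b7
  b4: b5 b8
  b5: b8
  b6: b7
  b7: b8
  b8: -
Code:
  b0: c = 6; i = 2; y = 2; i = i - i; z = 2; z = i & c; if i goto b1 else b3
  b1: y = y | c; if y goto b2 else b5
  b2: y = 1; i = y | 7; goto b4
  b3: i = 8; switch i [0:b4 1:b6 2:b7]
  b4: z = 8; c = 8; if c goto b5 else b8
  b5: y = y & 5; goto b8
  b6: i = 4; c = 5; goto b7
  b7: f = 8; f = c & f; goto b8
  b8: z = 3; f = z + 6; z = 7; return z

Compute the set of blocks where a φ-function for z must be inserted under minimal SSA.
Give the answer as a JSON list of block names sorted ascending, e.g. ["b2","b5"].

Answer: ["b5", "b8"]

Analysis:
idom tree: b1←b0 b2←b1 b3←b0 b4←b0 b5←b0 b6←b3 b7←b3 b8←b0
Dom at joins:
  b4: preds {b2,b3}: {b0,b1,b2} ∩ {b0,b3} = {b0}; idom=b0
  b5: preds {b1,b4}: {b0,b1} ∩ {b0,b4} = {b0}; idom=b0
  b7: preds {b3,b6}: {b0,b3} ∩ {b0,b3,b6} = {b0,b3}; idom=b3
  b8: preds {b4,b5,b7}: {b0,b4} ∩ {b0,b5} ∩ {b0,b3,b7} = {b0}; idom=b0

DF derivation:
  b4←b2: walk b2→b1 to b0
  b4←b3: walk b3 to b0
  b5←b1: walk b1 to b0
  b5←b4: walk b4 to b0
  b7←b3: walk · to b3
  b7←b6: walk b6 to b3
  b8←b4: walk b4 to b0
  b8←b5: walk b5 to b0
  b8←b7: walk b7→b3 to b0
  b0: DF=∅
  b1: DF={b4,b5}
  b2: DF={b4}
  b3: DF={b4,b8}
  b4: DF={b5,b8}
  b5: DF={b8}
  b6: DF={b7}
  b7: DF={b8}
  b8: DF=∅

φ for z: defs {b0,b4,b8}
  DF⁺ = {b5,b8}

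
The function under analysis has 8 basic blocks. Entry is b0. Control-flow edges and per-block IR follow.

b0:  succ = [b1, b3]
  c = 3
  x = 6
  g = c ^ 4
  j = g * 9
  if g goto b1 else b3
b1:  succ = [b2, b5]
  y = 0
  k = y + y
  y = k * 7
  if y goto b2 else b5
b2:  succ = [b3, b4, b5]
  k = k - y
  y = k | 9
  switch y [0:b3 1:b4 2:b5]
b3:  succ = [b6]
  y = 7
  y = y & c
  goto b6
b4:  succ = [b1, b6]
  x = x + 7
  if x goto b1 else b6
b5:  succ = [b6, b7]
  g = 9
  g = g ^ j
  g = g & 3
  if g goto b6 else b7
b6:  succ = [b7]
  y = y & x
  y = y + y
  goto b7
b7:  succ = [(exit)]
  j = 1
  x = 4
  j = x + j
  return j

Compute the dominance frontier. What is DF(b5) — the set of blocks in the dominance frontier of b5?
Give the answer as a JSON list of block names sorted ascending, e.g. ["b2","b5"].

idom tree: b1←b0 b2←b1 b3←b0 b4←b2 b5←b1 b6←b0 b7←b0
Dom∩ at merges:
  b1: preds {b0,b4}: {b0} ∩ {b0,b1,b2,b4} = {b0}; idom=b0
  b3: preds {b0,b2}: {b0} ∩ {b0,b1,b2} = {b0}; idom=b0
  b5: preds {b1,b2}: {b0,b1} ∩ {b0,b1,b2} = {b0,b1}; idom=b1
  b6: preds {b3,b4,b5}: {b0,b3} ∩ {b0,b1,b2,b4} ∩ {b0,b1,b5} = {b0}; idom=b0
  b7: preds {b5,b6}: {b0,b1,b5} ∩ {b0,b6} = {b0}; idom=b0

Frontier:
  join b1 pred b0: · stop@b0
  join b1 pred b4: b4→b2→b1 stop@b0
  join b3 pred b0: · stop@b0
  join b3 pred b2: b2→b1 stop@b0
  join b5 pred b1: · stop@b1
  join b5 pred b2: b2 stop@b1
  join b6 pred b3: b3 stop@b0
  join b6 pred b4: b4→b2→b1 stop@b0
  join b6 pred b5: b5→b1 stop@b0
  join b7 pred b5: b5→b1 stop@b0
  join b7 pred b6: b6 stop@b0
  DF(b0)=∅
  DF(b1)={b1,b3,b6,b7}
  DF(b2)={b1,b3,b5,b6}
  DF(b3)={b6}
  DF(b4)={b1,b6}
  DF(b5)={b6,b7}
  DF(b6)={b7}
  DF(b7)=∅

DF(b5) = ["b6", "b7"]

Answer: ["b6", "b7"]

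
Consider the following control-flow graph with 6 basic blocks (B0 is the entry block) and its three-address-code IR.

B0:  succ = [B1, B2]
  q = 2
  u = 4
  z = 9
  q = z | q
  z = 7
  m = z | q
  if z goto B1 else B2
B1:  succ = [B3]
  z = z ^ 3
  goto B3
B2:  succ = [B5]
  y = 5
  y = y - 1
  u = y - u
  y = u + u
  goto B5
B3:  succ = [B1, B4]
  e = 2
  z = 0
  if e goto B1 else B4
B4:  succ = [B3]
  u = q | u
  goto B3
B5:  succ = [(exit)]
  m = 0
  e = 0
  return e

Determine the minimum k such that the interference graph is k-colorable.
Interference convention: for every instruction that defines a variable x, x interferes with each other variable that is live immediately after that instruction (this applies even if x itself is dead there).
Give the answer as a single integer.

Per-block:
  B0: def={m,q,u,z} ue=∅
  B1: def={z} ue={z}
  B2: def={u,y} ue={u}
  B3: def={e,z} ue=∅
  B4: def={u} ue={q,u}
  B5: def={e,m} ue=∅

Live sets:
  live B0: ∅→{q,u,z}
  live B1: {q,u,z}→{q,u}
  live B2: {u}→∅
  live B3: {q,u}→{q,u,z}
  live B4: {q,u}→{q,u}
  live B5: ∅→∅

Interfere edges:
  e — {q,u,z}
  m — {q,u,z}
  q — {e,m,u,z}
  u — {e,m,q,y,z}
  y — {u}
  z — {e,m,q,u}

Chromatic number:
  {e,q,u,z} pairwise interfere (4-clique) ⇒ χ ≥ 4
  assign e→r3 m→r3 q→r1 u→r0 y→r1 z→r2 — no edge inside a register ⇒ χ ≤ 4
  χ = 4

Answer: 4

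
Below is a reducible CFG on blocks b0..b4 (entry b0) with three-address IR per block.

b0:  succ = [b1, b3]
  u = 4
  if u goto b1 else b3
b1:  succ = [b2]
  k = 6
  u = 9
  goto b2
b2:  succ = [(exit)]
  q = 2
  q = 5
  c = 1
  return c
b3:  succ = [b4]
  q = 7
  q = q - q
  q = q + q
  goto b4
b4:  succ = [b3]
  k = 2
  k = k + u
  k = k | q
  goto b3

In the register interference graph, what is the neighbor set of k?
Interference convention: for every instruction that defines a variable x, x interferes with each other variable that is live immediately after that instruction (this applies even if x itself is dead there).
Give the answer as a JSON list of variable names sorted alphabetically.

Block summaries:
  b0 def {u} use ∅
  b1 def {k,u} use ∅
  b2 def {c,q} use ∅
  b3 def {q} use ∅
  b4 def {k} use {q,u}

Backward fixpoint:
  live b0: ∅→{u}
  live b1: ∅→∅
  live b2: ∅→∅
  live b3: {u}→{q,u}
  live b4: {q,u}→{u}

Interfere edges:
  c: ∅
  k: {q,u}
  q: {k,u}
  u: {k,q}

N(k) = ["q", "u"]

Answer: ["q", "u"]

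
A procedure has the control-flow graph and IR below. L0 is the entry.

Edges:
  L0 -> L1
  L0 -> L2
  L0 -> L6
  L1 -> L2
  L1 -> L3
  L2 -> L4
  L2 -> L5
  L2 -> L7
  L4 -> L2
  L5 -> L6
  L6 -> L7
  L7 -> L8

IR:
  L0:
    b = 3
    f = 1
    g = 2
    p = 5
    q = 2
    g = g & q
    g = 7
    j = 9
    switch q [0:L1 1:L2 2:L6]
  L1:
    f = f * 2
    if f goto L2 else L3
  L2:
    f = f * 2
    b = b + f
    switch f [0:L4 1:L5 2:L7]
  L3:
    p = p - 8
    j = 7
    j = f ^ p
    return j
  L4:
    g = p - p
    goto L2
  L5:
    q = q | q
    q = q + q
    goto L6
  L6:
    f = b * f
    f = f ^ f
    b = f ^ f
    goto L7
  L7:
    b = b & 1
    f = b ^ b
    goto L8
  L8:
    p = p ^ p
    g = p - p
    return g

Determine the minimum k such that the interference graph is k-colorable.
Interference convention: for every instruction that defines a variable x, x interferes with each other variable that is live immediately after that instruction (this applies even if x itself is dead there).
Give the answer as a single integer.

Answer: 5

Derivation:
Per-block:
  L0: {b,f,g,j,p,q} / ∅
  L1: {f} / {f}
  L2: {b,f} / {b,f}
  L3: {j,p} / {f,p}
  L4: {g} / {p}
  L5: {q} / {q}
  L6: {b,f} / {b,f}
  L7: {b,f} / {b}
  L8: {g,p} / {p}

Live sets:
  live L0: ∅→{b,f,p,q}
  live L1: {b,f,p,q}→{b,f,p,q}
  live L2: {b,f,p,q}→{b,f,p,q}
  live L3: {f,p}→∅
  live L4: {b,f,p,q}→{b,f,p,q}
  live L5: {b,f,p,q}→{b,f,p}
  live L6: {b,f,p}→{b,p}
  live L7: {b,p}→{p}
  live L8: {p}→∅

Conflict graph:
  b↔{f,g,j,p,q}
  f↔{b,g,j,p,q}
  g↔{b,f,p,q}
  j↔{b,f,p,q}
  p↔{b,f,g,j,q}
  q↔{b,f,g,j,p}

Chromatic number:
  {b,f,g,p,q} pairwise interfere (5-clique) ⇒ χ ≥ 5
  assign b→r0 f→r1 g→r4 j→r4 p→r2 q→r3 — no edge inside a register ⇒ χ ≤ 5
  χ = 5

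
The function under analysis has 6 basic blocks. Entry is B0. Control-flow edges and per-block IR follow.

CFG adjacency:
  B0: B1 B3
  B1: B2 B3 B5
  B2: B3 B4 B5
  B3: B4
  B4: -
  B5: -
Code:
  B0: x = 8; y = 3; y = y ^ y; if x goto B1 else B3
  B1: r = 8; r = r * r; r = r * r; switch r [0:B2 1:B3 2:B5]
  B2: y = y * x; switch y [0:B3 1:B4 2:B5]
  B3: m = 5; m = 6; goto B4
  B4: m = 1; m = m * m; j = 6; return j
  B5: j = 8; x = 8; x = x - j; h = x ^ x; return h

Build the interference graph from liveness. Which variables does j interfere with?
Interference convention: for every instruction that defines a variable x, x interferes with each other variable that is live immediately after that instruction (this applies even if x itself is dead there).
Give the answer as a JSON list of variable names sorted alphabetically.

def/use:
  B0 def {x,y} use ∅
  B1 def {r} use ∅
  B2 def {y} use {x,y}
  B3 def {m} use ∅
  B4 def {j,m} use ∅
  B5 def {h,j,x} use ∅

Live sets:
  B0 li=∅ lo={x,y}
  B1 li={x,y} lo={x,y}
  B2 li={x,y} lo=∅
  B3 li=∅ lo=∅
  B4 li=∅ lo=∅
  B5 li=∅ lo=∅

Conflict graph:
  h: ∅
  j: {x}
  m: ∅
  r: {x,y}
  x: {j,r,y}
  y: {r,x}

N(j) = ["x"]

Answer: ["x"]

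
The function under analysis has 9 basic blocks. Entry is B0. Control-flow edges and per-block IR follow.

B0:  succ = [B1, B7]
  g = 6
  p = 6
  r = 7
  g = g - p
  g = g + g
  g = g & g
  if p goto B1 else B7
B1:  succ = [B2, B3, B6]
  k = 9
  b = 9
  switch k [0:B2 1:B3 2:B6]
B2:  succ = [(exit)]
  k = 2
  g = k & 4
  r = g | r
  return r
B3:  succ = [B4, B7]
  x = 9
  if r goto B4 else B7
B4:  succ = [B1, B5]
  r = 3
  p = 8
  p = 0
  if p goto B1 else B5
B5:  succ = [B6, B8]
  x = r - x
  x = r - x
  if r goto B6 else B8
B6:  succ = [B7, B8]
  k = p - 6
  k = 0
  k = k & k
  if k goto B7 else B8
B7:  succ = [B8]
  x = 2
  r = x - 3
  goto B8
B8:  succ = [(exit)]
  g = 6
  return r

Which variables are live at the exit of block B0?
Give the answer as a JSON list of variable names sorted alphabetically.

def/use:
  B0: def={g,p,r} ue=∅
  B1: def={b,k} ue=∅
  B2: def={g,k,r} ue={r}
  B3: def={x} ue={r}
  B4: def={p,r} ue=∅
  B5: def={x} ue={r,x}
  B6: def={k} ue={p}
  B7: def={r,x} ue=∅
  B8: def={g} ue={r}

Liveness:
  live B0: ∅→{p,r}
  live B1: {p,r}→{p,r}
  live B2: {r}→∅
  live B3: {r}→{x}
  live B4: {x}→{p,r,x}
  live B5: {p,r,x}→{p,r}
  live B6: {p,r}→{r}
  live B7: ∅→{r}
  live B8: {r}→∅

live-out(B0) = ["p", "r"]

Answer: ["p", "r"]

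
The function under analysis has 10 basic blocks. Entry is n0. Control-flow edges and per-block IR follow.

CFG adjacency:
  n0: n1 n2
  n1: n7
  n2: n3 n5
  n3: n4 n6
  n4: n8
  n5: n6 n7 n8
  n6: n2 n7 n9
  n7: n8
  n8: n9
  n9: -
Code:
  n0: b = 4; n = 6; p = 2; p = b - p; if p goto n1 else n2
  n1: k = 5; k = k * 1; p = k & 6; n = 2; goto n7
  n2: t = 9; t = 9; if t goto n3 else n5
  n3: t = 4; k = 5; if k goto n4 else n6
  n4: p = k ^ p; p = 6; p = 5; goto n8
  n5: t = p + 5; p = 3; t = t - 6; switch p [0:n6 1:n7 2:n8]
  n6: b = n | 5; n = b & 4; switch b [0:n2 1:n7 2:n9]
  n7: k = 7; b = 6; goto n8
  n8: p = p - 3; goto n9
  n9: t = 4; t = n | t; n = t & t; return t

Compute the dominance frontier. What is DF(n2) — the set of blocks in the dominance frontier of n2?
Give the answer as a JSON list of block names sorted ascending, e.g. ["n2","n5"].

Answer: ["n2", "n7", "n8", "n9"]

Analysis:
idom tree: n1←n0 n2←n0 n3←n2 n4←n3 n5←n2 n6←n2 n7←n0 n8←n0 n9←n0
Join-block Dom:
  n2: preds {n0,n6}: {n0} ∩ {n0,n2,n6} = {n0}; idom=n0
  n6: preds {n3,n5}: {n0,n2,n3} ∩ {n0,n2,n5} = {n0,n2}; idom=n2
  n7: preds {n1,n5,n6}: {n0,n1} ∩ {n0,n2,n5} ∩ {n0,n2,n6} = {n0}; idom=n0
  n8: preds {n4,n5,n7}: {n0,n2,n3,n4} ∩ {n0,n2,n5} ∩ {n0,n7} = {n0}; idom=n0
  n9: preds {n6,n8}: {n0,n2,n6} ∩ {n0,n8} = {n0}; idom=n0

DF walk-up:
  join n2 pred n0: · stop@n0
  join n2 pred n6: n6→n2 stop@n0
  join n6 pred n3: n3 stop@n2
  join n6 pred n5: n5 stop@n2
  join n7 pred n1: n1 stop@n0
  join n7 pred n5: n5→n2 stop@n0
  join n7 pred n6: n6→n2 stop@n0
  join n8 pred n4: n4→n3→n2 stop@n0
  join n8 pred n5: n5→n2 stop@n0
  join n8 pred n7: n7 stop@n0
  join n9 pred n6: n6→n2 stop@n0
  join n9 pred n8: n8 stop@n0
  n0: DF=∅
  n1: DF={n7}
  n2: DF={n2,n7,n8,n9}
  n3: DF={n6,n8}
  n4: DF={n8}
  n5: DF={n6,n7,n8}
  n6: DF={n2,n7,n9}
  n7: DF={n8}
  n8: DF={n9}
  n9: DF=∅

DF(n2) = ["n2", "n7", "n8", "n9"]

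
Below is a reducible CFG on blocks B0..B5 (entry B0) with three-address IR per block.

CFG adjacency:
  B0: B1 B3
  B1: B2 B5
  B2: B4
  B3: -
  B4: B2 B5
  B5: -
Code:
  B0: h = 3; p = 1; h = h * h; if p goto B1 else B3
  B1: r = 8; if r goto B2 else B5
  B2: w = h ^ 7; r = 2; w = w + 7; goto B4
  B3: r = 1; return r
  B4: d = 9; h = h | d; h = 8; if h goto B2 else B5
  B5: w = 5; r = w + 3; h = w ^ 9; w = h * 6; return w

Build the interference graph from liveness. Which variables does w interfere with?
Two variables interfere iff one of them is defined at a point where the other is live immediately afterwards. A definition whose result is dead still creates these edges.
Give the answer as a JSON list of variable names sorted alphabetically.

def/use:
  B0: def={h,p} ue=∅
  B1: def={r} ue=∅
  B2: def={r,w} ue={h}
  B3: def={r} ue=∅
  B4: def={d,h} ue={h}
  B5: def={h,r,w} ue=∅

Live sets:
  live B0: ∅→{h}
  live B1: {h}→{h}
  live B2: {h}→{h}
  live B3: ∅→∅
  live B4: {h}→{h}
  live B5: ∅→∅

Interference:
  d↔{h}
  h↔{d,p,r,w}
  p↔{h}
  r↔{h,w}
  w↔{h,r}

N(w) = ["h", "r"]

Answer: ["h", "r"]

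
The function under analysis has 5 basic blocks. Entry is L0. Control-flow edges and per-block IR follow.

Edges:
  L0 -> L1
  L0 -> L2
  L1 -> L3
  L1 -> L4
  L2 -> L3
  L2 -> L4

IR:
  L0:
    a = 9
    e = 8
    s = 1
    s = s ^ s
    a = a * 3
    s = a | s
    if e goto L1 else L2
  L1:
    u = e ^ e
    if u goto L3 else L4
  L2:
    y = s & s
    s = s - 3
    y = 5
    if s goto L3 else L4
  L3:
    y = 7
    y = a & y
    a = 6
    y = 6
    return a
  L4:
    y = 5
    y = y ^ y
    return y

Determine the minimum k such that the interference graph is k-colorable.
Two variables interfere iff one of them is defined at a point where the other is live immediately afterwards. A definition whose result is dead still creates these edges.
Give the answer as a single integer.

Answer: 3

Analysis:
Block summaries:
  L0: def={a,e,s} ue=∅
  L1: def={u} ue={e}
  L2: def={s,y} ue={s}
  L3: def={a,y} ue={a}
  L4: def={y} ue=∅

Backward fixpoint:
  L0 li=∅ lo={a,e,s}
  L1 li={a,e} lo={a}
  L2 li={a,s} lo={a}
  L3 li={a} lo=∅
  L4 li=∅ lo=∅

Interfere edges:
  a↔{e,s,u,y}
  e↔{a,s}
  s↔{a,e,y}
  u↔{a}
  y↔{a,s}

Colouring:
  lower bound: {a,e,s} mutually conflict ⇒ χ ≥ 3
  3-colouring: c0={a}  c1={s,u}  c2={e,y}
  χ = 3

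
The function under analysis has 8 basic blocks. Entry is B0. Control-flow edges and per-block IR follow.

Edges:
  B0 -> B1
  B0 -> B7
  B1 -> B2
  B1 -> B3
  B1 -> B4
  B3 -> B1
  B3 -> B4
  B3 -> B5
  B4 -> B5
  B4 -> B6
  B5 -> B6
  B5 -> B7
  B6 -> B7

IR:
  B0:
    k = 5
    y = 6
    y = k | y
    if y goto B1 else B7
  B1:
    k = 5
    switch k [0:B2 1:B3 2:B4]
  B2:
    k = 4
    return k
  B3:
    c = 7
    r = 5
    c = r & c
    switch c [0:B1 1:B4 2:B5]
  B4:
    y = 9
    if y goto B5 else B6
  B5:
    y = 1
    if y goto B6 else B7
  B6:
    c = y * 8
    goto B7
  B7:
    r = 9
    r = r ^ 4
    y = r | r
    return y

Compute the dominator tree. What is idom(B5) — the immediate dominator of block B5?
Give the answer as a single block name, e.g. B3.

Answer: B1

Derivation:
idom tree: B1←B0 B2←B1 B3←B1 B4←B1 B5←B1 B6←B1 B7←B0
Dom∩ at merges:
  B1: preds {B0,B3}: {B0} ∩ {B0,B1,B3} = {B0}; idom=B0
  B4: preds {B1,B3}: {B0,B1} ∩ {B0,B1,B3} = {B0,B1}; idom=B1
  B5: preds {B3,B4}: {B0,B1,B3} ∩ {B0,B1,B4} = {B0,B1}; idom=B1
  B6: preds {B4,B5}: {B0,B1,B4} ∩ {B0,B1,B5} = {B0,B1}; idom=B1
  B7: preds {B0,B5,B6}: {B0} ∩ {B0,B1,B5} ∩ {B0,B1,B6} = {B0}; idom=B0

idom(B5) = B1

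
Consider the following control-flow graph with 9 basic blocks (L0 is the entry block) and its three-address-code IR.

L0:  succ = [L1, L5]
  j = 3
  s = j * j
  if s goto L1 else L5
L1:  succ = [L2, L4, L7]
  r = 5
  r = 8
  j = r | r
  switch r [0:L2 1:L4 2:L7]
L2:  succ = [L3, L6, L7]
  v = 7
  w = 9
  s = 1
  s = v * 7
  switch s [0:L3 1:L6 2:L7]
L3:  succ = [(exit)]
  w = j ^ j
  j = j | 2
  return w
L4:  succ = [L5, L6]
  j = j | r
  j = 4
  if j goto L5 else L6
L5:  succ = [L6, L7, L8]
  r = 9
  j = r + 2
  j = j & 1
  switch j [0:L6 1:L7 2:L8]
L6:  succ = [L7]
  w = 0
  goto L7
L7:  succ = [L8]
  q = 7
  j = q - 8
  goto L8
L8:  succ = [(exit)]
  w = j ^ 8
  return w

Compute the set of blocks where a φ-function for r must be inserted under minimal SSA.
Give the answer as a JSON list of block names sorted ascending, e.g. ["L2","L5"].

Answer: ["L5", "L6", "L7", "L8"]

Working:
idom tree: L1←L0 L2←L1 L3←L2 L4←L1 L5←L0 L6←L0 L7←L0 L8←L0
Dom at joins:
  L5: preds {L0,L4}: {L0} ∩ {L0,L1,L4} = {L0}; idom=L0
  L6: preds {L2,L4,L5}: {L0,L1,L2} ∩ {L0,L1,L4} ∩ {L0,L5} = {L0}; idom=L0
  L7: preds {L1,L2,L5,L6}: {L0,L1} ∩ {L0,L1,L2} ∩ {L0,L5} ∩ {L0,L6} = {L0}; idom=L0
  L8: preds {L5,L7}: {L0,L5} ∩ {L0,L7} = {L0}; idom=L0

DF derivation:
  L5←L0: walk · to L0
  L5←L4: walk L4→L1 to L0
  L6←L2: walk L2→L1 to L0
  L6←L4: walk L4→L1 to L0
  L6←L5: walk L5 to L0
  L7←L1: walk L1 to L0
  L7←L2: walk L2→L1 to L0
  L7←L5: walk L5 to L0
  L7←L6: walk L6 to L0
  L8←L5: walk L5 to L0
  L8←L7: walk L7 to L0
  L0 → ∅
  L1 → {L5,L6,L7}
  L2 → {L6,L7}
  L3 → ∅
  L4 → {L5,L6}
  L5 → {L6,L7,L8}
  L6 → {L7}
  L7 → {L8}
  L8 → ∅

φ for r: defs {L1,L5}
  DF⁺ = {L5,L6,L7,L8}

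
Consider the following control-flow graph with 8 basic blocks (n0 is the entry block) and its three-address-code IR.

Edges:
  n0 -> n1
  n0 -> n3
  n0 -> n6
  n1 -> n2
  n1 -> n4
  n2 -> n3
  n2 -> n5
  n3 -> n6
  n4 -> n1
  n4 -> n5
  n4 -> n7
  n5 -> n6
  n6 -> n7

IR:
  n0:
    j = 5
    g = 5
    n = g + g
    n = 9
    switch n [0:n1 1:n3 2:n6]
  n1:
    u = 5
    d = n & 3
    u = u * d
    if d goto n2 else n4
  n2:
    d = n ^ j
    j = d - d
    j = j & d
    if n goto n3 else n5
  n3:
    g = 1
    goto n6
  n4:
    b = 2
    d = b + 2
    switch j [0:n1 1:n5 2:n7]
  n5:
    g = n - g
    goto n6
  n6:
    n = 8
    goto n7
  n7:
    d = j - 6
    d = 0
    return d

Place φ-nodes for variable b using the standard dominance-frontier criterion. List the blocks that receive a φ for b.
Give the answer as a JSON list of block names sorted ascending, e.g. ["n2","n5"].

Answer: ["n1", "n3", "n5", "n6", "n7"]

Analysis:
idom tree: n1←n0 n2←n1 n3←n0 n4←n1 n5←n1 n6←n0 n7←n0
Dom at joins:
  n1: preds {n0,n4}: {n0} ∩ {n0,n1,n4} = {n0}; idom=n0
  n3: preds {n0,n2}: {n0} ∩ {n0,n1,n2} = {n0}; idom=n0
  n5: preds {n2,n4}: {n0,n1,n2} ∩ {n0,n1,n4} = {n0,n1}; idom=n1
  n6: preds {n0,n3,n5}: {n0} ∩ {n0,n3} ∩ {n0,n1,n5} = {n0}; idom=n0
  n7: preds {n4,n6}: {n0,n1,n4} ∩ {n0,n6} = {n0}; idom=n0

DF walk-up:
  n1←n0: walk · to n0
  n1←n4: walk n4→n1 to n0
  n3←n0: walk · to n0
  n3←n2: walk n2→n1 to n0
  n5←n2: walk n2 to n1
  n5←n4: walk n4 to n1
  n6←n0: walk · to n0
  n6←n3: walk n3 to n0
  n6←n5: walk n5→n1 to n0
  n7←n4: walk n4→n1 to n0
  n7←n6: walk n6 to n0
  n0 → ∅
  n1 → {n1,n3,n6,n7}
  n2 → {n3,n5}
  n3 → {n6}
  n4 → {n1,n5,n7}
  n5 → {n6}
  n6 → {n7}
  n7 → ∅

φ for b: defs {n4}
  DF⁺ = {n1,n3,n5,n6,n7}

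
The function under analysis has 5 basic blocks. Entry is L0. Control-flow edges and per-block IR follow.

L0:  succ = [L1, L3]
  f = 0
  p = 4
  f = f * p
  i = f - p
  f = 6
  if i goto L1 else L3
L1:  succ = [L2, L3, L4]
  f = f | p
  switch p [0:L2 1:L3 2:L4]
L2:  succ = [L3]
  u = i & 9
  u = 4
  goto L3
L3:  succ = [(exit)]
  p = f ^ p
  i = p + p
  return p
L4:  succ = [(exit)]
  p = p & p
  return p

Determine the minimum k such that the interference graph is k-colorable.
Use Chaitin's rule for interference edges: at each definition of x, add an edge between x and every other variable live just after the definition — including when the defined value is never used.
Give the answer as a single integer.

Answer: 3

Analysis:
def/use:
  L0 def {f,i,p} use ∅
  L1 def {f} use {f,p}
  L2 def {u} use {i}
  L3 def {i,p} use {f,p}
  L4 def {p} use {p}

Live sets:
  live L0: ∅→{f,i,p}
  live L1: {f,i,p}→{f,i,p}
  live L2: {f,i,p}→{f,p}
  live L3: {f,p}→∅
  live L4: {p}→∅

Interfere edges:
  f↔{i,p,u}
  i↔{f,p}
  p↔{f,i,u}
  u↔{f,p}

Colouring:
  {f,i,p} pairwise interfere (3-clique) ⇒ χ ≥ 3
  3-colouring: R0={f}  R1={p}  R2={i,u}
  χ = 3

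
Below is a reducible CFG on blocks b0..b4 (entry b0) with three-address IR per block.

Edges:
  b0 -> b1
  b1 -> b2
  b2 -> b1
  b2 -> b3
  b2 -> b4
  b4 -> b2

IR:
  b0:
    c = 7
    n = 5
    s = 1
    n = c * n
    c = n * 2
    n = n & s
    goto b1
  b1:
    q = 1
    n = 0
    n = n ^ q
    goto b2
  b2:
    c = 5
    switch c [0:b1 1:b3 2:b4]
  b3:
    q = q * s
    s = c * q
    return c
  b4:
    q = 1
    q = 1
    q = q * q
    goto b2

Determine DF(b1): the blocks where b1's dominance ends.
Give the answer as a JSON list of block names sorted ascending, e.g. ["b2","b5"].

idom tree: b1←b0 b2←b1 b3←b2 b4←b2
Dom∩ at merges:
  b1: preds {b0,b2}: {b0} ∩ {b0,b1,b2} = {b0}; idom=b0
  b2: preds {b1,b4}: {b0,b1} ∩ {b0,b1,b2,b4} = {b0,b1}; idom=b1

Frontier:
  join b1 pred b0: · stop@b0
  join b1 pred b2: b2→b1 stop@b0
  join b2 pred b1: · stop@b1
  join b2 pred b4: b4→b2 stop@b1
  b0: DF=∅
  b1: DF={b1}
  b2: DF={b1,b2}
  b3: DF=∅
  b4: DF={b2}

DF(b1) = ["b1"]

Answer: ["b1"]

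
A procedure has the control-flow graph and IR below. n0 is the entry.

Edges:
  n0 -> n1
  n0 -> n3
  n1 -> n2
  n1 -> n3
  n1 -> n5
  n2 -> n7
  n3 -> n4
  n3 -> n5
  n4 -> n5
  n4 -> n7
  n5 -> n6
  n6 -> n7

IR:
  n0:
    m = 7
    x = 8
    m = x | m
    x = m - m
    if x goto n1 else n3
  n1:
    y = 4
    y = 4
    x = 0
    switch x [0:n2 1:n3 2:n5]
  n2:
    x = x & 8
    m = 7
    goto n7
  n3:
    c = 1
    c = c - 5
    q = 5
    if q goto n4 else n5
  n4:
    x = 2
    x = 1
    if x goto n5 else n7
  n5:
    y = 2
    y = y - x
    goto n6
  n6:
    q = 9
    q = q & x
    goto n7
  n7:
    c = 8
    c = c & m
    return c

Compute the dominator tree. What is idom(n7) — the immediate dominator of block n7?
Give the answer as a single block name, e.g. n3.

idom tree: n1←n0 n2←n1 n3←n0 n4←n3 n5←n0 n6←n5 n7←n0
Join-block Dom:
  n3: preds {n0,n1}: {n0} ∩ {n0,n1} = {n0}; idom=n0
  n5: preds {n1,n3,n4}: {n0,n1} ∩ {n0,n3} ∩ {n0,n3,n4} = {n0}; idom=n0
  n7: preds {n2,n4,n6}: {n0,n1,n2} ∩ {n0,n3,n4} ∩ {n0,n5,n6} = {n0}; idom=n0

idom(n7) = n0

Answer: n0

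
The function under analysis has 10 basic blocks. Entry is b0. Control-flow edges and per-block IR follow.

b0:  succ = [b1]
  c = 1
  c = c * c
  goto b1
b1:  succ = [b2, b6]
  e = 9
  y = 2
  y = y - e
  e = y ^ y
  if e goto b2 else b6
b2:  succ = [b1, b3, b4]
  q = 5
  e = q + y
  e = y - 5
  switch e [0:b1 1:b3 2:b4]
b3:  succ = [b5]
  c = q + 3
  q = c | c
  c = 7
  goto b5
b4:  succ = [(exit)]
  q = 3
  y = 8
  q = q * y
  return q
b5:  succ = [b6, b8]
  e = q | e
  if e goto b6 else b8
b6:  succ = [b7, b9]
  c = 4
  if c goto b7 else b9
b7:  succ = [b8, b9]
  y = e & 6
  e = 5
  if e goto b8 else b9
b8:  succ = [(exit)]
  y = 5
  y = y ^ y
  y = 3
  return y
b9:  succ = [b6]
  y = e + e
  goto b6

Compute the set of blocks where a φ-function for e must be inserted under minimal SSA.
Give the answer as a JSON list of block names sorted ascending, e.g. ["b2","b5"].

Answer: ["b1", "b6", "b8", "b9"]

Derivation:
idom tree: b1←b0 b2←b1 b3←b2 b4←b2 b5←b3 b6←b1 b7←b6 b8←b1 b9←b6
Dom∩ at merges:
  b1: preds {b0,b2}: {b0} ∩ {b0,b1,b2} = {b0}; idom=b0
  b6: preds {b1,b5,b9}: {b0,b1} ∩ {b0,b1,b2,b3,b5} ∩ {b0,b1,b6,b9} = {b0,b1}; idom=b1
  b8: preds {b5,b7}: {b0,b1,b2,b3,b5} ∩ {b0,b1,b6,b7} = {b0,b1}; idom=b1
  b9: preds {b6,b7}: {b0,b1,b6} ∩ {b0,b1,b6,b7} = {b0,b1,b6}; idom=b6

DF walk-up:
  b1←b0: walk · to b0
  b1←b2: walk b2→b1 to b0
  b6←b1: walk · to b1
  b6←b5: walk b5→b3→b2 to b1
  b6←b9: walk b9→b6 to b1
  b8←b5: walk b5→b3→b2 to b1
  b8←b7: walk b7→b6 to b1
  b9←b6: walk · to b6
  b9←b7: walk b7 to b6
  b0 → ∅
  b1 → {b1}
  b2 → {b1,b6,b8}
  b3 → {b6,b8}
  b4 → ∅
  b5 → {b6,b8}
  b6 → {b6,b8}
  b7 → {b8,b9}
  b8 → ∅
  b9 → {b6}

φ for e: defs {b1,b2,b5,b7}
  DF⁺ = {b1,b6,b8,b9}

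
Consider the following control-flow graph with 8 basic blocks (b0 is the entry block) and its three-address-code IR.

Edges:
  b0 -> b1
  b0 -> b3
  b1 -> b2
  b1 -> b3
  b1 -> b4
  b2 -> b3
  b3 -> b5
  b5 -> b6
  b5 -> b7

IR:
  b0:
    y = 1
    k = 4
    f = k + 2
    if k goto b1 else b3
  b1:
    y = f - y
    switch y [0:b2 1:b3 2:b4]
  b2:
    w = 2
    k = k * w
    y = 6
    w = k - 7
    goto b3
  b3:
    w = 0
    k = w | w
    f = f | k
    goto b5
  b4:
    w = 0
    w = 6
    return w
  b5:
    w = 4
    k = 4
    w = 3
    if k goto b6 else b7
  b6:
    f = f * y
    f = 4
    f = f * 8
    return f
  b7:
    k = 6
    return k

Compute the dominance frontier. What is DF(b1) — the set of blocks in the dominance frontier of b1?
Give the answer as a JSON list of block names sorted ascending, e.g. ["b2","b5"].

idom tree: b1←b0 b2←b1 b3←b0 b4←b1 b5←b3 b6←b5 b7←b5
Join-block Dom:
  b3: preds {b0,b1,b2}: {b0} ∩ {b0,b1} ∩ {b0,b1,b2} = {b0}; idom=b0

Frontier:
  join b3 pred b0: · stop@b0
  join b3 pred b1: b1 stop@b0
  join b3 pred b2: b2→b1 stop@b0
  DF(b0)=∅
  DF(b1)={b3}
  DF(b2)={b3}
  DF(b3)=∅
  DF(b4)=∅
  DF(b5)=∅
  DF(b6)=∅
  DF(b7)=∅

DF(b1) = ["b3"]

Answer: ["b3"]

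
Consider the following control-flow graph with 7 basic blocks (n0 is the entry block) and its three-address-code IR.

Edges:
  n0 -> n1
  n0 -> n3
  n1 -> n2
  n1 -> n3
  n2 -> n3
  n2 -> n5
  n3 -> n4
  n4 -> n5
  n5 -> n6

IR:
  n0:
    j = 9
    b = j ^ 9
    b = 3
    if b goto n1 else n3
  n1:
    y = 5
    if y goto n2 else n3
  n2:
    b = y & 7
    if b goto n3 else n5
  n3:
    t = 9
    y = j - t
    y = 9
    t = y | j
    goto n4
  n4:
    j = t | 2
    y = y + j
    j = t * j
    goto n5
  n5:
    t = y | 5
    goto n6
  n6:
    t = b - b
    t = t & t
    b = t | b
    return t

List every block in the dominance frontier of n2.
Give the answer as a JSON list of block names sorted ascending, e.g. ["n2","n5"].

Answer: ["n3", "n5"]

Derivation:
idom tree: n1←n0 n2←n1 n3←n0 n4←n3 n5←n0 n6←n5
Dom at joins:
  n3: preds {n0,n1,n2}: {n0} ∩ {n0,n1} ∩ {n0,n1,n2} = {n0}; idom=n0
  n5: preds {n2,n4}: {n0,n1,n2} ∩ {n0,n3,n4} = {n0}; idom=n0

DF derivation:
  n3←n0: walk · to n0
  n3←n1: walk n1 to n0
  n3←n2: walk n2→n1 to n0
  n5←n2: walk n2→n1 to n0
  n5←n4: walk n4→n3 to n0
  n0: DF=∅
  n1: DF={n3,n5}
  n2: DF={n3,n5}
  n3: DF={n5}
  n4: DF={n5}
  n5: DF=∅
  n6: DF=∅

DF(n2) = ["n3", "n5"]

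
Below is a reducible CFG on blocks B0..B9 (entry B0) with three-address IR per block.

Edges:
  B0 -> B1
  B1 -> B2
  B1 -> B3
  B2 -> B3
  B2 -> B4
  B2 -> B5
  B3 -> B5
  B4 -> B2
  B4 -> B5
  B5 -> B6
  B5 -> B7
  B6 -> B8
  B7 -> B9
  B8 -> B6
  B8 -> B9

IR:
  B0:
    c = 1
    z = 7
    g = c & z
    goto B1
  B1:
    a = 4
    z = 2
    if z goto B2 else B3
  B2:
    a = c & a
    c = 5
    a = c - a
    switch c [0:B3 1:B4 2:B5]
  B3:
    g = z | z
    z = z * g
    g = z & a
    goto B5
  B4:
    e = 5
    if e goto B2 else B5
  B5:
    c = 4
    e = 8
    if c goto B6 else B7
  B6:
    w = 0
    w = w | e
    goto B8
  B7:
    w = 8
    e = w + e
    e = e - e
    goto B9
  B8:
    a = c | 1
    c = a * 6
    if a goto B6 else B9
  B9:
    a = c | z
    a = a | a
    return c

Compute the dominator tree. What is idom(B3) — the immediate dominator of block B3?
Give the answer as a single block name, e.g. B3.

Answer: B1

Derivation:
idom tree: B1←B0 B2←B1 B3←B1 B4←B2 B5←B1 B6←B5 B7←B5 B8←B6 B9←B5
Join-block Dom:
  B2: preds {B1,B4}: {B0,B1} ∩ {B0,B1,B2,B4} = {B0,B1}; idom=B1
  B3: preds {B1,B2}: {B0,B1} ∩ {B0,B1,B2} = {B0,B1}; idom=B1
  B5: preds {B2,B3,B4}: {B0,B1,B2} ∩ {B0,B1,B3} ∩ {B0,B1,B2,B4} = {B0,B1}; idom=B1
  B6: preds {B5,B8}: {B0,B1,B5} ∩ {B0,B1,B5,B6,B8} = {B0,B1,B5}; idom=B5
  B9: preds {B7,B8}: {B0,B1,B5,B7} ∩ {B0,B1,B5,B6,B8} = {B0,B1,B5}; idom=B5

idom(B3) = B1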